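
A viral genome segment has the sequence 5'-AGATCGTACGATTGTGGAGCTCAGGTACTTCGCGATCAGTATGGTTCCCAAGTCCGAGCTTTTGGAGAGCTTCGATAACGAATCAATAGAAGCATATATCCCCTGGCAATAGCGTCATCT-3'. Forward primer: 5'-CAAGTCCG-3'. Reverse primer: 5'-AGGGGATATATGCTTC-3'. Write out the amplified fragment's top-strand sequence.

5'-CAAGTCCGAGCTTTTGGAGAGCTTCGATAACGAATCAATAGAAGCATATATCCCCT-3'

Scanning the template, CAAGTCCG occurs at positions 49–56; this primer anneals to the bottom strand there with its 3' end pointing downstream.
Reverse complement of the reverse primer: GAAGCATATATCCCCT. This occurs on the top strand at positions 89–104.
The product is the template from position 49 through 104 (56 bp).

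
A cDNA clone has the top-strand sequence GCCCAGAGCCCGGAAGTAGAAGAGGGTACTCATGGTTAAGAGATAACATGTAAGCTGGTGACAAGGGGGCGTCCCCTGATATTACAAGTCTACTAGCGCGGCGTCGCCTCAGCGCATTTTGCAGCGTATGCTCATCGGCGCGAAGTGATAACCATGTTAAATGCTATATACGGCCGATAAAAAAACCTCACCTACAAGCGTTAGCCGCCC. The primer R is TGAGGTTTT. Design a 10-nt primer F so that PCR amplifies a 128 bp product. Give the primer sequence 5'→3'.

5'-AAGGGGGCGT-3'

The reverse primer's reverse complement AAAACCTCA matches the template at positions 182–190, so the product ends at position 190.
A 128 bp product then starts at position 190 − 128 + 1 = 63.
The forward primer is identical to the top strand there: AAGGGGGCGT.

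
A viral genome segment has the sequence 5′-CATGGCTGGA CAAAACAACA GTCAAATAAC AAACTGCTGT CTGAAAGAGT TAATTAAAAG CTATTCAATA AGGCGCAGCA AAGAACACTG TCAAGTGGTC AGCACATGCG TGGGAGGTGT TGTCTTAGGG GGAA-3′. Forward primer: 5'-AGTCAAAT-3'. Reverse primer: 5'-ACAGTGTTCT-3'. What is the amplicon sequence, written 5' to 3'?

Forward primer AGTCAAAT is found on the top strand at positions 20–27.
Reverse complement of the reverse primer: AGAACACTGT. This occurs on the top strand at positions 82–91.
The product is the template from position 20 through 91 (72 bp).

5'-AGTCAAATAACAAACTGCTGTCTGAAAGAGTTAATTAAAAGCTATTCAATAAGGCGCAGCAAAGAACACTGT-3'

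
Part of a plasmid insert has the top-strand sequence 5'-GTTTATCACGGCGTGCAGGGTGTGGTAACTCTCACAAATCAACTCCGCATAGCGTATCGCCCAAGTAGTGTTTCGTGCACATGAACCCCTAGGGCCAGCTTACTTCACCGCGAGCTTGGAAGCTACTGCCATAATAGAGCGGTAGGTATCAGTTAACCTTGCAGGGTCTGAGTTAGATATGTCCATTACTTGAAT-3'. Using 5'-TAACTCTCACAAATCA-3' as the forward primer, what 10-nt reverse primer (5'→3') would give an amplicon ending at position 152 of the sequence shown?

The forward primer binds at positions 26–41; the product's 3' end on the top strand is position 152.
The reverse primer anneals to the top strand over positions 143–152, i.e. to TAGGTATCAG.
Its sequence written 5'→3' is the reverse complement: CTGATACCTA.

5'-CTGATACCTA-3'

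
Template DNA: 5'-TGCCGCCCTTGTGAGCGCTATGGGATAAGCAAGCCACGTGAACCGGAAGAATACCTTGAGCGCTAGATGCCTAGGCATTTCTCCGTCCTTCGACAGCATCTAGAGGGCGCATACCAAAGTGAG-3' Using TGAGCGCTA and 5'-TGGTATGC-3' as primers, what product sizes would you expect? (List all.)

105 bp, 60 bp

The forward primer TGAGCGCTA matches the top strand at positions 12–20, 57–65.
The reverse primer's reverse complement is GCATACCA, matching at positions 109–116.
Each forward site pairs with the reverse site to give a product ending at position 116: sizes 105, 60 bp.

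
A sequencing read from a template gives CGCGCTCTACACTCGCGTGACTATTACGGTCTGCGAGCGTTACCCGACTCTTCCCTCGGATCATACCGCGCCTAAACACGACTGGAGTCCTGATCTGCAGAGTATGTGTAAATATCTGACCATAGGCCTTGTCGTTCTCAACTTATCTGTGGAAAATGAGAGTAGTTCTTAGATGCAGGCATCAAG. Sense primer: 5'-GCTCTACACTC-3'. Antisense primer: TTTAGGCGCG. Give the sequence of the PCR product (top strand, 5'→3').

Forward primer GCTCTACACTC is found on the top strand at positions 4–14.
The reverse primer's reverse complement is CGCGCCTAAA, which matches the template at positions 67–76.
The product is the template from position 4 through 76 (73 bp).

5'-GCTCTACACTCGCGTGACTATTACGGTCTGCGAGCGTTACCCGACTCTTCCCTCGGATCATACCGCGCCTAAA-3'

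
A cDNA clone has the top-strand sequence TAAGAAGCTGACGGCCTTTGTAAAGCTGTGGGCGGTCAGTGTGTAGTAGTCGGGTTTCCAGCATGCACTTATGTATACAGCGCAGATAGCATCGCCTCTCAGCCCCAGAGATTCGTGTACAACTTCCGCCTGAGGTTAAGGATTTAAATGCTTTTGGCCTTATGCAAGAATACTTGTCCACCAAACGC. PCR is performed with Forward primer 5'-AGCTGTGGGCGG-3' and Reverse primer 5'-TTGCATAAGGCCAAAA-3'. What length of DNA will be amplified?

Forward primer AGCTGTGGGCGG is found on the top strand at positions 24–35.
Taking the reverse complement of TTGCATAAGGCCAAAA gives TTTTGGCCTTATGCAA, found at positions 152–167 on the template; the primer anneals here to the top strand with its 3' end pointing upstream.
Product length = (reverse-primer end) − (forward-primer start) + 1 = 167 − 24 + 1 = 144 bp.

144 bp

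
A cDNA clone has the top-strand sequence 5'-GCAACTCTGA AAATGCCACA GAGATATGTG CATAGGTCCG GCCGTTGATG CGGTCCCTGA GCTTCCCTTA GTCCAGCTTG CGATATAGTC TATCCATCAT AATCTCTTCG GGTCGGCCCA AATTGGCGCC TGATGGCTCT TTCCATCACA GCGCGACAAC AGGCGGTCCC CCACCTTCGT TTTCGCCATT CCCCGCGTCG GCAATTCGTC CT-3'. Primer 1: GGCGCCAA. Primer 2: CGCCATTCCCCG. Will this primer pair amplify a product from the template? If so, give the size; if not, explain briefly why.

Primer 1 (GGCGCCAA) has reverse complement TTGGCGCC, which matches the top strand at positions 123–130; primer 1 anneals to the top strand there with its 3' end pointing upstream toward position 123.
Primer 2 (CGCCATTCCCCG) matches the top strand directly at positions 184–195; it anneals to the bottom strand with its 3' end pointing downstream toward position 195.
The 3' ends diverge (primer 1 extends toward position 1, primer 2 toward position 212), so the primers never converge on a shared product.

No product — the primers' 3' ends point away from each other.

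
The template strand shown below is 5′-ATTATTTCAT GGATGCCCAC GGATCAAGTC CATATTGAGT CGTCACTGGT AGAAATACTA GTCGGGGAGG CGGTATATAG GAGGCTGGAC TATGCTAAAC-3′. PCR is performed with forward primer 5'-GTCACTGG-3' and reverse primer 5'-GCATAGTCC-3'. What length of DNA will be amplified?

54 bp

Scanning the template, GTCACTGG occurs at positions 42–49; this primer anneals to the bottom strand there with its 3' end pointing downstream.
The reverse primer's reverse complement is GGACTATGC, which matches the template at positions 87–95.
Product length = (reverse-primer end) − (forward-primer start) + 1 = 95 − 42 + 1 = 54 bp.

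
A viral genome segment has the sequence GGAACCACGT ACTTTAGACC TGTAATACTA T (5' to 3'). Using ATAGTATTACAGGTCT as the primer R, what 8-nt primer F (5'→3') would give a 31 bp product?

The reverse primer's reverse complement AGACCTGTAATACTAT matches the template at positions 16–31, so the product ends at position 31.
A 31 bp product then starts at position 31 − 31 + 1 = 1.
The forward primer is identical to the top strand there: GGAACCAC.

5'-GGAACCAC-3'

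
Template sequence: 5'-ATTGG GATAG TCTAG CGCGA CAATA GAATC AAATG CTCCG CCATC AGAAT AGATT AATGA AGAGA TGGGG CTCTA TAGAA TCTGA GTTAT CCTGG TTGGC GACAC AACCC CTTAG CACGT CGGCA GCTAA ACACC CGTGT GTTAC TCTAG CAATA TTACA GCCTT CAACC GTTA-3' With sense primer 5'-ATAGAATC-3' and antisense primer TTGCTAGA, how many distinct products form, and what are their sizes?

The forward primer ATAGAATC matches the top strand at positions 23–30, 75–82.
The reverse primer's reverse complement is TCTAGCAA, matching at positions 146–153.
Each forward site pairs with the reverse site to give a product ending at position 153: sizes 131, 79 bp.

Two products: 131 bp, 79 bp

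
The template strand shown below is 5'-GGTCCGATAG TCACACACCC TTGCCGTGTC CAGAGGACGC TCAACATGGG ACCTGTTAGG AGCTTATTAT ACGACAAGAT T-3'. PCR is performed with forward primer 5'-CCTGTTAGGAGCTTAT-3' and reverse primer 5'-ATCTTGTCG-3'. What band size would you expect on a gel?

The forward primer matches the template at positions 52–67.
Taking the reverse complement of ATCTTGTCG gives CGACAAGAT, found at positions 72–80 on the template; the primer anneals here to the top strand with its 3' end pointing upstream.
Product length = (reverse-primer end) − (forward-primer start) + 1 = 80 − 52 + 1 = 29 bp.

29 bp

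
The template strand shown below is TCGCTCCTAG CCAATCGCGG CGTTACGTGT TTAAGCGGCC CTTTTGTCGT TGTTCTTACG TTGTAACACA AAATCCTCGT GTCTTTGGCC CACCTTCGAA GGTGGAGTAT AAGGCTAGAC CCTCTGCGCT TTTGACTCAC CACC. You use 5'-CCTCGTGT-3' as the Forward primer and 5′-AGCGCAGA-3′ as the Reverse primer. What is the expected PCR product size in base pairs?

56 bp

Scanning the template, CCTCGTGT occurs at positions 75–82; this primer anneals to the bottom strand there with its 3' end pointing downstream.
Taking the reverse complement of AGCGCAGA gives TCTGCGCT, found at positions 123–130 on the template; the primer anneals here to the top strand with its 3' end pointing upstream.
Amplicon spans positions 75–130: 56 bp.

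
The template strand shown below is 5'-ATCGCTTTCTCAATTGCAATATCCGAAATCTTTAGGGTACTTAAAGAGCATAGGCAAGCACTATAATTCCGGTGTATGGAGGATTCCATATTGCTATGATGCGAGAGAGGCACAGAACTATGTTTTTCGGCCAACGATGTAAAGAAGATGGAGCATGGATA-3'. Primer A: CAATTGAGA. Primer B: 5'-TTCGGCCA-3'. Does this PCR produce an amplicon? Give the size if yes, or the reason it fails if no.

No product — the primers' 3' ends point away from each other.

Primer A (CAATTGAGA) has reverse complement TCTCAATTG, which matches the top strand at positions 8–16; primer A anneals to the top strand there with its 3' end pointing upstream toward position 8.
Primer B (TTCGGCCA) matches the top strand directly at positions 126–133; it anneals to the bottom strand with its 3' end pointing downstream toward position 133.
The 3' ends diverge (primer A extends toward position 1, primer B toward position 161), so the primers never converge on a shared product.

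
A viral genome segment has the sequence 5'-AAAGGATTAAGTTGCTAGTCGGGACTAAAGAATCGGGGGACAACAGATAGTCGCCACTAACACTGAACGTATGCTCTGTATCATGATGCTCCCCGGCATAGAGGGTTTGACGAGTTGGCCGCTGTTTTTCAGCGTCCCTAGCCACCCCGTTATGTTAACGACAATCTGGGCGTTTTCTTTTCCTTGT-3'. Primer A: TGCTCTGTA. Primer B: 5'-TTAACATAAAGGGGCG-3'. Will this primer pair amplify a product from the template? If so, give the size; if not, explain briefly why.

No product — primer B has no binding site in the template.

Primer B (TTAACATAAAGGGGCG) does not match the top strand, and its reverse complement CGCCCCTTTATGTTAA does not match either.
With no annealing site for primer B, no amplification occurs.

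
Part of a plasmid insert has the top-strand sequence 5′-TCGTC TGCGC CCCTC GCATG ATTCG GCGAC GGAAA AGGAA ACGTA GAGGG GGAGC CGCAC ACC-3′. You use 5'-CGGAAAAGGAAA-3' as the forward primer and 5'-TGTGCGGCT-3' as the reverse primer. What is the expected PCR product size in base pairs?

32 bp

Forward primer CGGAAAAGGAAA is found on the top strand at positions 30–41.
Taking the reverse complement of TGTGCGGCT gives AGCCGCACA, found at positions 53–61 on the template; the primer anneals here to the top strand with its 3' end pointing upstream.
Product length = (reverse-primer end) − (forward-primer start) + 1 = 61 − 30 + 1 = 32 bp.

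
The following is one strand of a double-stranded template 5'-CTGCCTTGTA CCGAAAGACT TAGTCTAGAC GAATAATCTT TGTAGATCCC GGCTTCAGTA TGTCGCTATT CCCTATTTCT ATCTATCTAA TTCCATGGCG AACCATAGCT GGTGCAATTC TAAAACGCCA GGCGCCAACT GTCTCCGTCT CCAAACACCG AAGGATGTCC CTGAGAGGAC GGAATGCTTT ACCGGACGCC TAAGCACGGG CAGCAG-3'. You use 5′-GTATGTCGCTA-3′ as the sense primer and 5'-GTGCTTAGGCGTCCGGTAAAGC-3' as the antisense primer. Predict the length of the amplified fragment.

The forward primer matches the template at positions 58–68.
The reverse primer's reverse complement is GCTTTACCGGACGCCTAAGCAC, which matches the template at positions 186–207.
Product length = (reverse-primer end) − (forward-primer start) + 1 = 207 − 58 + 1 = 150 bp.

150 bp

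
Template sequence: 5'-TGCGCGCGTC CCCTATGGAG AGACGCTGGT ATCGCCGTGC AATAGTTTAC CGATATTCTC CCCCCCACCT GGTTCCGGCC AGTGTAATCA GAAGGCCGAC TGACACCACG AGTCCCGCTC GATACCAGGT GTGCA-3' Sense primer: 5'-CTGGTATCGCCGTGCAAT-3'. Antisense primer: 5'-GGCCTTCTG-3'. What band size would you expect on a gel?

The forward primer matches the template at positions 26–43.
Reverse complement of the reverse primer: CAGAAGGCC. This occurs on the top strand at positions 89–97.
Amplicon spans positions 26–97: 72 bp.

72 bp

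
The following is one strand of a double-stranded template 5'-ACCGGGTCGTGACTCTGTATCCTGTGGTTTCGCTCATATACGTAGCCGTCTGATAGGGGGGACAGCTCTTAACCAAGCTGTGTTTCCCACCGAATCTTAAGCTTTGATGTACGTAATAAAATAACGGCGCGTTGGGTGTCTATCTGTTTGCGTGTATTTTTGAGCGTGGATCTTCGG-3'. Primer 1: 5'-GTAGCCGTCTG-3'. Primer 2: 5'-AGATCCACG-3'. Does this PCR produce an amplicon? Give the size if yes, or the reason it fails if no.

Yes — a 132 bp product.

Primer 1 (GTAGCCGTCTG) matches the top strand at positions 42–52; it acts as a forward primer.
Primer 2's reverse complement is CGTGGATCT, matching the top strand at positions 165–173; it acts as a reverse primer.
The 3' ends face each other across positions 42–173, giving a 132 bp product.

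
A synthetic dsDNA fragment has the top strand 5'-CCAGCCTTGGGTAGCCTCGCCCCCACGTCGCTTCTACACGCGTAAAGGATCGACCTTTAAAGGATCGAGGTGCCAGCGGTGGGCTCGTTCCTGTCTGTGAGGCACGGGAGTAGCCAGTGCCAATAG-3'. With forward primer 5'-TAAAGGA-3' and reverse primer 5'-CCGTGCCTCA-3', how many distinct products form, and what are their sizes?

The forward primer TAAAGGA matches the top strand at positions 43–49, 58–64.
The reverse primer's reverse complement is TGAGGCACGG, matching at positions 98–107.
Each forward site pairs with the reverse site to give a product ending at position 107: sizes 65, 50 bp.

Two products: 65 bp, 50 bp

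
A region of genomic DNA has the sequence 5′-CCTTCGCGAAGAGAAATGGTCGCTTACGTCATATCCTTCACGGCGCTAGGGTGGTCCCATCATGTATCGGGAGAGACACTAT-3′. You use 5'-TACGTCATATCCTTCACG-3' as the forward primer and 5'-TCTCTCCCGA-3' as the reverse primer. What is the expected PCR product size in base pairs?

Forward primer TACGTCATATCCTTCACG is found on the top strand at positions 25–42.
Reverse complement of the reverse primer: TCGGGAGAGA. This occurs on the top strand at positions 67–76.
Product length = (reverse-primer end) − (forward-primer start) + 1 = 76 − 25 + 1 = 52 bp.

52 bp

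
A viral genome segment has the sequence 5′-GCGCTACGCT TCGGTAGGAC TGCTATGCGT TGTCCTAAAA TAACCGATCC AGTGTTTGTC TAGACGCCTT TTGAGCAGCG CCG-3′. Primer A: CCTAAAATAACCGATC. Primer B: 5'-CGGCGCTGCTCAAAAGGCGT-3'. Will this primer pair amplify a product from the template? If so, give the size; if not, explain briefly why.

Primer A (CCTAAAATAACCGATC) matches the top strand at positions 34–49; it acts as a forward primer.
Primer B's reverse complement is ACGCCTTTTGAGCAGCGCCG, matching the top strand at positions 64–83; it acts as a reverse primer.
The 3' ends face each other across positions 34–83, giving a 50 bp product.

Yes — a 50 bp product.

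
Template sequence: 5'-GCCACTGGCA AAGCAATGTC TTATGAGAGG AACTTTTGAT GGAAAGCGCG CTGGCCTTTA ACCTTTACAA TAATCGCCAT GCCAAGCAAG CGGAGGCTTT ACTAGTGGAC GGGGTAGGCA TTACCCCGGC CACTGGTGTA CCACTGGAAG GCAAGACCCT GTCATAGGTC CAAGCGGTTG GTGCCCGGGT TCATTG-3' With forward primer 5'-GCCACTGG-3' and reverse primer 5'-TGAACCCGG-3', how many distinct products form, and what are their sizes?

The forward primer GCCACTGG matches the top strand at positions 1–8, 129–136.
The reverse primer's reverse complement is CCGGGTTCA, matching at positions 185–193.
Each forward site pairs with the reverse site to give a product ending at position 193: sizes 193, 65 bp.

Two products: 193 bp, 65 bp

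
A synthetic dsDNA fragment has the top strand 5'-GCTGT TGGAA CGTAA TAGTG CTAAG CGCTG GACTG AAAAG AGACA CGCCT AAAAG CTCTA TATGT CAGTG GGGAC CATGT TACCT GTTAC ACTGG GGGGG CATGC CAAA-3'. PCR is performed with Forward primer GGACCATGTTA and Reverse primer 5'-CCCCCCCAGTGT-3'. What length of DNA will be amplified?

29 bp

Forward primer GGACCATGTTA is found on the top strand at positions 72–82.
Reverse complement of the reverse primer: ACACTGGGGGGG. This occurs on the top strand at positions 89–100.
The product runs from position 72 to position 100, so its length is 100 − 72 + 1 = 29 bp.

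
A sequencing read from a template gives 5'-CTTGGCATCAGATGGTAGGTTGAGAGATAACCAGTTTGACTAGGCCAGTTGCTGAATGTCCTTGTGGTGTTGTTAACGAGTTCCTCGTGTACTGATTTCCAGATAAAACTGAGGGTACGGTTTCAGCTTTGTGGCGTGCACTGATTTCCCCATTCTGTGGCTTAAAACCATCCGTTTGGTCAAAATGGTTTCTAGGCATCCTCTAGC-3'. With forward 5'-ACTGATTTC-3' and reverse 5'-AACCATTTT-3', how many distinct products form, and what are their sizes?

The forward primer ACTGATTTC matches the top strand at positions 91–99, 140–148.
The reverse primer's reverse complement is AAAATGGTT, matching at positions 182–190.
Each forward site pairs with the reverse site to give a product ending at position 190: sizes 100, 51 bp.

Two products: 100 bp, 51 bp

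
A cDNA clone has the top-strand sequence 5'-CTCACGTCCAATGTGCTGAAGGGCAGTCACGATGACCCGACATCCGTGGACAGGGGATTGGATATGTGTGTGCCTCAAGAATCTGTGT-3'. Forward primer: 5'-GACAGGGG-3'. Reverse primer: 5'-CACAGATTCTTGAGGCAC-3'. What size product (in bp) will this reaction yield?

39 bp

Scanning the template, GACAGGGG occurs at positions 49–56; this primer anneals to the bottom strand there with its 3' end pointing downstream.
The reverse primer's reverse complement is GTGCCTCAAGAATCTGTG, which matches the template at positions 70–87.
Product length = (reverse-primer end) − (forward-primer start) + 1 = 87 − 49 + 1 = 39 bp.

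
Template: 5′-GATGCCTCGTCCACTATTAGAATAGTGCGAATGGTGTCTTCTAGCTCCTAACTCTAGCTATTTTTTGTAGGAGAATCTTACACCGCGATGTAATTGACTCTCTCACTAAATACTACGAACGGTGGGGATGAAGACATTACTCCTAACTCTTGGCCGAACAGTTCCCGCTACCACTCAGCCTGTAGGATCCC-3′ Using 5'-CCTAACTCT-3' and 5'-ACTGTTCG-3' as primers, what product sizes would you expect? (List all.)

116 bp, 21 bp

The forward primer CCTAACTCT matches the top strand at positions 47–55, 142–150.
The reverse primer's reverse complement is CGAACAGT, matching at positions 155–162.
Each forward site pairs with the reverse site to give a product ending at position 162: sizes 116, 21 bp.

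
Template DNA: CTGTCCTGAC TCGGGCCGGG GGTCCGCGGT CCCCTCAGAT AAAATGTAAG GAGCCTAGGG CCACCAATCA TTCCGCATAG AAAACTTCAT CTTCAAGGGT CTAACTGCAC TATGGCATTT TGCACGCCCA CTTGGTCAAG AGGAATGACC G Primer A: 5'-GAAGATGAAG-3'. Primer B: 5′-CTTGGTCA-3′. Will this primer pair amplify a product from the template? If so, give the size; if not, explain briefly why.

No product — the primers' 3' ends point away from each other.

Primer A (GAAGATGAAG) has reverse complement CTTCATCTTC, which matches the top strand at positions 85–94; primer A anneals to the top strand there with its 3' end pointing upstream toward position 85.
Primer B (CTTGGTCA) matches the top strand directly at positions 131–138; it anneals to the bottom strand with its 3' end pointing downstream toward position 138.
The 3' ends diverge (primer A extends toward position 1, primer B toward position 151), so the primers never converge on a shared product.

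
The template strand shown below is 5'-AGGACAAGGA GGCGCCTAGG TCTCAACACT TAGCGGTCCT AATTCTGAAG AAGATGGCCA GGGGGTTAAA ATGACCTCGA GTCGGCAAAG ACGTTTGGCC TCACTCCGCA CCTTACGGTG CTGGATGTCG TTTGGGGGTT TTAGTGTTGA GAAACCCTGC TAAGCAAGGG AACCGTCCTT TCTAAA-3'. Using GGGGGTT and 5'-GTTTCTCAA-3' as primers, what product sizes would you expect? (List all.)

95 bp, 22 bp

The forward primer GGGGGTT matches the top strand at positions 61–67, 134–140.
The reverse primer's reverse complement is TTGAGAAAC, matching at positions 147–155.
Each forward site pairs with the reverse site to give a product ending at position 155: sizes 95, 22 bp.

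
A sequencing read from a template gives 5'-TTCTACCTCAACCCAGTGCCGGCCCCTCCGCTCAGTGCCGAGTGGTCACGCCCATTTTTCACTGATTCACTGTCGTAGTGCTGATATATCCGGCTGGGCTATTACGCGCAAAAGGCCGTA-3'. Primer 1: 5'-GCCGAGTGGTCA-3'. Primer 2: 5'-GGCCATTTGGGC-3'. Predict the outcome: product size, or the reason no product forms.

Primer 2 (GGCCATTTGGGC) does not match the top strand, and its reverse complement GCCCAAATGGCC does not match either.
With no annealing site for primer 2, no amplification occurs.

No product — primer 2 has no binding site in the template.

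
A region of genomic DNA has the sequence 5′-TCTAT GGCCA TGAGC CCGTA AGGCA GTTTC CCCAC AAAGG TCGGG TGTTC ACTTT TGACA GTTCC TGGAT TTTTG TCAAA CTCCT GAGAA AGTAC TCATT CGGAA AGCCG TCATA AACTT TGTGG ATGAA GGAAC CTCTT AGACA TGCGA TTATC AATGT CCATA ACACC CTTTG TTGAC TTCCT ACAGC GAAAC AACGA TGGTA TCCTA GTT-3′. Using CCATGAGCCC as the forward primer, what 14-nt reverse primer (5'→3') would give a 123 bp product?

The forward primer binds at positions 8–17, so a 123 bp product ends at position 8 + 123 − 1 = 130.
The reverse primer anneals to the top strand over positions 117–130, i.e. to ACTTTGTGGATGAA.
Its sequence written 5'→3' is the reverse complement: TTCATCCACAAAGT.

5'-TTCATCCACAAAGT-3'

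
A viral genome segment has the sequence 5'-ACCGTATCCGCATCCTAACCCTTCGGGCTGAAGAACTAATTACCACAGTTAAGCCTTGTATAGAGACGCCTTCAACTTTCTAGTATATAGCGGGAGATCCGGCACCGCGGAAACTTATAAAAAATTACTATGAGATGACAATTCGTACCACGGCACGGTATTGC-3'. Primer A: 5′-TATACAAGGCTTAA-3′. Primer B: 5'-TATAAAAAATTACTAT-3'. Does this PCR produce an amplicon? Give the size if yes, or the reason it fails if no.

No product — the primers' 3' ends point away from each other.

Primer A (TATACAAGGCTTAA) has reverse complement TTAAGCCTTGTATA, which matches the top strand at positions 49–62; primer A anneals to the top strand there with its 3' end pointing upstream toward position 49.
Primer B (TATAAAAAATTACTAT) matches the top strand directly at positions 116–131; it anneals to the bottom strand with its 3' end pointing downstream toward position 131.
The 3' ends diverge (primer A extends toward position 1, primer B toward position 164), so the primers never converge on a shared product.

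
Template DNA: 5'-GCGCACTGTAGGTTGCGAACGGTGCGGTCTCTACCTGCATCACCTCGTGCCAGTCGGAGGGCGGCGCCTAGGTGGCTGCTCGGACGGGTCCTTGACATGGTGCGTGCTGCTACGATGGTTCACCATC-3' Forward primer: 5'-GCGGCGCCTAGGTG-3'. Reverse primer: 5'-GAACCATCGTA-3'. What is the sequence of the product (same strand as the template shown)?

The forward primer matches the template at positions 61–74.
Taking the reverse complement of GAACCATCGTA gives TACGATGGTTC, found at positions 111–121 on the template; the primer anneals here to the top strand with its 3' end pointing upstream.
The product is the template from position 61 through 121 (61 bp).

5'-GCGGCGCCTAGGTGGCTGCTCGGACGGGTCCTTGACATGGTGCGTGCTGCTACGATGGTTC-3'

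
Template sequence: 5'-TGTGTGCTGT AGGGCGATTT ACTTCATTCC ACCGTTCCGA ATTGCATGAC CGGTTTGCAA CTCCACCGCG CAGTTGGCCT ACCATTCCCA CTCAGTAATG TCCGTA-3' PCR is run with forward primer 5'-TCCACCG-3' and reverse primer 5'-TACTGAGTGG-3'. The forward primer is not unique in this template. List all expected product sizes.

The forward primer TCCACCG matches the top strand at positions 28–34, 62–68.
The reverse primer's reverse complement is CCACTCAGTA, matching at positions 88–97.
Each forward site pairs with the reverse site to give a product ending at position 97: sizes 70, 36 bp.

70 bp, 36 bp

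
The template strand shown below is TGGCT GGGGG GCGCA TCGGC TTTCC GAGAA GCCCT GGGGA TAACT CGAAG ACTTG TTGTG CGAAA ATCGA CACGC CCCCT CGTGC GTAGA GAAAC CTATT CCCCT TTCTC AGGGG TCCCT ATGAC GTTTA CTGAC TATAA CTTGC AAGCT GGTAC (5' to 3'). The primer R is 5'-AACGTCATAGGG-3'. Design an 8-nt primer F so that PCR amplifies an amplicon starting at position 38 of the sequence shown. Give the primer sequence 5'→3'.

5'-GGATAACT-3'

The reverse primer's reverse complement CCCTATGACGTT matches the template at positions 117–128; the product starts at position 38.
The forward primer is identical to the top strand over positions 38–45: GGATAACT.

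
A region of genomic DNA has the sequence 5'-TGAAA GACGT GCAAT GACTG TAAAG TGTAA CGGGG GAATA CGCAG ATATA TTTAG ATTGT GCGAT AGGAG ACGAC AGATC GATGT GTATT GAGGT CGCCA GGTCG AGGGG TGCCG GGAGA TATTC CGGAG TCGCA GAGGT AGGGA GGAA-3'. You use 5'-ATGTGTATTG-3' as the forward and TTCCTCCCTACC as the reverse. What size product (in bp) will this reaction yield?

Forward primer ATGTGTATTG is found on the top strand at positions 82–91.
Taking the reverse complement of TTCCTCCCTACC gives GGTAGGGAGGAA, found at positions 138–149 on the template; the primer anneals here to the top strand with its 3' end pointing upstream.
Amplicon spans positions 82–149: 68 bp.

68 bp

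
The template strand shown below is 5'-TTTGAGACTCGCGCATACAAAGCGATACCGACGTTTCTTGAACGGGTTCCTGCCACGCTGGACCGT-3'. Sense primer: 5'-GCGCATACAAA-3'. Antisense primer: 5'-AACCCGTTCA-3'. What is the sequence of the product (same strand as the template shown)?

The forward primer matches the template at positions 11–21.
The reverse primer's reverse complement is TGAACGGGTT, which matches the template at positions 39–48.
The product is the template from position 11 through 48 (38 bp).

5'-GCGCATACAAAGCGATACCGACGTTTCTTGAACGGGTT-3'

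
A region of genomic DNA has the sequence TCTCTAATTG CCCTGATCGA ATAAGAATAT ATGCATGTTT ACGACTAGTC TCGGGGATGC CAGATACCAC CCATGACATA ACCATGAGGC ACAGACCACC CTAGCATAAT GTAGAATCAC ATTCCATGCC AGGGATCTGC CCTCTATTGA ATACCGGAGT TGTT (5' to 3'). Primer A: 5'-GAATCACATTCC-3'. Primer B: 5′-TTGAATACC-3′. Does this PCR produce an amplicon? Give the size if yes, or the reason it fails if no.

Primer A (GAATCACATTCC) matches the top strand at positions 114–125 (3' end points downstream).
Primer B (TTGAATACC) also matches the top strand directly, at positions 147–155 — its reverse complement GGTATTCAA is not present.
Both primers anneal to the bottom strand with 3' ends pointing the same way, so neither can prime synthesis back toward the other.

No product — both primers anneal to the same strand and extend in the same direction.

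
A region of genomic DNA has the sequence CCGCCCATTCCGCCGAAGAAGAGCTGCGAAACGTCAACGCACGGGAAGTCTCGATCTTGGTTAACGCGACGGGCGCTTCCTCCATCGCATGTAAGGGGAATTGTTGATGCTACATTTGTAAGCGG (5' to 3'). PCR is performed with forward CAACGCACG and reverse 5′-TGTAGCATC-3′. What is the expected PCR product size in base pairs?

80 bp

Forward primer CAACGCACG is found on the top strand at positions 35–43.
Taking the reverse complement of TGTAGCATC gives GATGCTACA, found at positions 106–114 on the template; the primer anneals here to the top strand with its 3' end pointing upstream.
Product length = (reverse-primer end) − (forward-primer start) + 1 = 114 − 35 + 1 = 80 bp.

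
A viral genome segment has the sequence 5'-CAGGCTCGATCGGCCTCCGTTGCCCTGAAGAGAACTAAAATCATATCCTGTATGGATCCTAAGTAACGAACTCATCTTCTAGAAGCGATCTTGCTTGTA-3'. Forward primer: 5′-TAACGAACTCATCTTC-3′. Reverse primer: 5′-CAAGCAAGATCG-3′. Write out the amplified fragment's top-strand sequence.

5'-TAACGAACTCATCTTCTAGAAGCGATCTTGCTTG-3'

Scanning the template, TAACGAACTCATCTTC occurs at positions 64–79; this primer anneals to the bottom strand there with its 3' end pointing downstream.
Taking the reverse complement of CAAGCAAGATCG gives CGATCTTGCTTG, found at positions 86–97 on the template; the primer anneals here to the top strand with its 3' end pointing upstream.
The product is the template from position 64 through 97 (34 bp).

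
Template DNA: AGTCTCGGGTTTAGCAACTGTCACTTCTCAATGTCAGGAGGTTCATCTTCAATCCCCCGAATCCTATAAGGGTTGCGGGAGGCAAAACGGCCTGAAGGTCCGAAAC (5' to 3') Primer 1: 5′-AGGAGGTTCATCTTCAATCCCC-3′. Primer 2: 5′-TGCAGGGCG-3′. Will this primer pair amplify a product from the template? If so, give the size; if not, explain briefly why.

Primer 2 (TGCAGGGCG) does not match the top strand, and its reverse complement CGCCCTGCA does not match either.
With no annealing site for primer 2, no amplification occurs.

No product — primer 2 has no binding site in the template.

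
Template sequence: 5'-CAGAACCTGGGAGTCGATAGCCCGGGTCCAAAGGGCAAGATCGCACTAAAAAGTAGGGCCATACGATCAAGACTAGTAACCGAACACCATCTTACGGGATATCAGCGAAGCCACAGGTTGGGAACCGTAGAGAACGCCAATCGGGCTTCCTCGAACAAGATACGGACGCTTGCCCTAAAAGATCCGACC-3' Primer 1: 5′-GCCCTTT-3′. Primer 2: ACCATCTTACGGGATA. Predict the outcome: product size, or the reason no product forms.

No product — the primers' 3' ends point away from each other.

Primer 1 (GCCCTTT) has reverse complement AAAGGGC, which matches the top strand at positions 30–36; primer 1 anneals to the top strand there with its 3' end pointing upstream toward position 30.
Primer 2 (ACCATCTTACGGGATA) matches the top strand directly at positions 86–101; it anneals to the bottom strand with its 3' end pointing downstream toward position 101.
The 3' ends diverge (primer 1 extends toward position 1, primer 2 toward position 189), so the primers never converge on a shared product.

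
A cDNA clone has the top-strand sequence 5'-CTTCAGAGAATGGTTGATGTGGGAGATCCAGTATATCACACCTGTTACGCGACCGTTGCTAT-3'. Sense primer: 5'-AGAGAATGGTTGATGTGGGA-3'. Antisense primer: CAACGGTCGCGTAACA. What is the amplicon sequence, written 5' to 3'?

5'-AGAGAATGGTTGATGTGGGAGATCCAGTATATCACACCTGTTACGCGACCGTTG-3'

Forward primer AGAGAATGGTTGATGTGGGA is found on the top strand at positions 5–24.
Taking the reverse complement of CAACGGTCGCGTAACA gives TGTTACGCGACCGTTG, found at positions 43–58 on the template; the primer anneals here to the top strand with its 3' end pointing upstream.
The product is the template from position 5 through 58 (54 bp).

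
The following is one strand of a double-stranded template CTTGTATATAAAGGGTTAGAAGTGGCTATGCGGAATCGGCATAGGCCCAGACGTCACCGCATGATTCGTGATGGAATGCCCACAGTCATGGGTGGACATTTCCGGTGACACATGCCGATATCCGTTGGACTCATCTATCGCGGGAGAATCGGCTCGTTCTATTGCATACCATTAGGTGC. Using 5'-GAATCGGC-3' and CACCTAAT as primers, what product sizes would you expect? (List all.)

The forward primer GAATCGGC matches the top strand at positions 33–40, 146–153.
The reverse primer's reverse complement is ATTAGGTG, matching at positions 171–178.
Each forward site pairs with the reverse site to give a product ending at position 178: sizes 146, 33 bp.

146 bp, 33 bp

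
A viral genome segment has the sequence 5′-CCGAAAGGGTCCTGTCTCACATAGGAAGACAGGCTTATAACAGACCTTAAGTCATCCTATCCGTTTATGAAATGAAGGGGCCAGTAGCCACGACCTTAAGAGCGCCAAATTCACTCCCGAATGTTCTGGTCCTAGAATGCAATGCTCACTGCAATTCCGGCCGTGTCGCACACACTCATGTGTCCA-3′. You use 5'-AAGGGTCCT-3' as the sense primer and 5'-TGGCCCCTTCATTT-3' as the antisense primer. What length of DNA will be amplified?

Scanning the template, AAGGGTCCT occurs at positions 5–13; this primer anneals to the bottom strand there with its 3' end pointing downstream.
Reverse complement of the reverse primer: AAATGAAGGGGCCA. This occurs on the top strand at positions 70–83.
Product length = (reverse-primer end) − (forward-primer start) + 1 = 83 − 5 + 1 = 79 bp.

79 bp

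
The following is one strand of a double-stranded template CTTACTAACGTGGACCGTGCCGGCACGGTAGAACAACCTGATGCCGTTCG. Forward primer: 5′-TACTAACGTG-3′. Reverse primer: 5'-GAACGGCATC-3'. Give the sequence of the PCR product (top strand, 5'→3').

5'-TACTAACGTGGACCGTGCCGGCACGGTAGAACAACCTGATGCCGTTC-3'

Forward primer TACTAACGTG is found on the top strand at positions 3–12.
Reverse complement of the reverse primer: GATGCCGTTC. This occurs on the top strand at positions 40–49.
The product is the template from position 3 through 49 (47 bp).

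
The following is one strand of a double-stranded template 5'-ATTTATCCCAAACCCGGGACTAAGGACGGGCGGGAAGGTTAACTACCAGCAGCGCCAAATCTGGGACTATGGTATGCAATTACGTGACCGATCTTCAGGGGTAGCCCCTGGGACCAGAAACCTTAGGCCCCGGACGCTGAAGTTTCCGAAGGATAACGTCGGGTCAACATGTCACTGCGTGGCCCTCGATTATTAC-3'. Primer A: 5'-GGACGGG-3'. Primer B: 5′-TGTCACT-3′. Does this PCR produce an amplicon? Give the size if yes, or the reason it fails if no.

No product — both primers anneal to the same strand and extend in the same direction.

Primer A (GGACGGG) matches the top strand at positions 24–30 (3' end points downstream).
Primer B (TGTCACT) also matches the top strand directly, at positions 170–176 — its reverse complement AGTGACA is not present.
Both primers anneal to the bottom strand with 3' ends pointing the same way, so neither can prime synthesis back toward the other.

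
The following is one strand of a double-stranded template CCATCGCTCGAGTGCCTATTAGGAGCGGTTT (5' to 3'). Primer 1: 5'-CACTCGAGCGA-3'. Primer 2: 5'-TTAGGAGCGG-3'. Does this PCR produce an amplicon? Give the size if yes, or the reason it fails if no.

Primer 1 (CACTCGAGCGA) has reverse complement TCGCTCGAGTG, which matches the top strand at positions 4–14; primer 1 anneals to the top strand there with its 3' end pointing upstream toward position 4.
Primer 2 (TTAGGAGCGG) matches the top strand directly at positions 19–28; it anneals to the bottom strand with its 3' end pointing downstream toward position 28.
The 3' ends diverge (primer 1 extends toward position 1, primer 2 toward position 31), so the primers never converge on a shared product.

No product — the primers' 3' ends point away from each other.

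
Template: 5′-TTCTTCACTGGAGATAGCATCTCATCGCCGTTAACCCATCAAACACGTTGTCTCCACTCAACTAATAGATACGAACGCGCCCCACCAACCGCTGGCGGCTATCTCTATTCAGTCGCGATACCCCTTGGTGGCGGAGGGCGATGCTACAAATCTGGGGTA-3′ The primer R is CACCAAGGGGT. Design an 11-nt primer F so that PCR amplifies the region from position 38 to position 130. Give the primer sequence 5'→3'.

The reverse primer's reverse complement ACCCCTTGGTG matches the template at positions 120–130; the product starts at position 38.
The forward primer is identical to the top strand over positions 38–48: ATCAAACACGT.

5'-ATCAAACACGT-3'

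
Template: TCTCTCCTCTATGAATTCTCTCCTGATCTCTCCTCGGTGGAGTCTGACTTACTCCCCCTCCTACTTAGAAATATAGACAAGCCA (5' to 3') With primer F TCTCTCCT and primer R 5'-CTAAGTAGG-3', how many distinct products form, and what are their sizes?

The forward primer TCTCTCCT matches the top strand at positions 1–8, 17–24, 27–34.
The reverse primer's reverse complement is CCTACTTAG, matching at positions 60–68.
Each forward site pairs with the reverse site to give a product ending at position 68: sizes 68, 52, 42 bp.

Three products: 68 bp, 52 bp, 42 bp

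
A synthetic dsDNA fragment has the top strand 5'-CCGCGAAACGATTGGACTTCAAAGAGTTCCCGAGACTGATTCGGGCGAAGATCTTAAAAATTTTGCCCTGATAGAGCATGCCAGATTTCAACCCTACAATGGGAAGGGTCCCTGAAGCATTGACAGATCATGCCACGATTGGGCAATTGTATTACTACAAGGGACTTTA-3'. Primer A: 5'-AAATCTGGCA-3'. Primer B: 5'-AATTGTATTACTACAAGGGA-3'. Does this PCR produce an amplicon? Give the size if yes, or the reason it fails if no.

Primer A (AAATCTGGCA) has reverse complement TGCCAGATTT, which matches the top strand at positions 79–88; primer A anneals to the top strand there with its 3' end pointing upstream toward position 79.
Primer B (AATTGTATTACTACAAGGGA) matches the top strand directly at positions 145–164; it anneals to the bottom strand with its 3' end pointing downstream toward position 164.
The 3' ends diverge (primer A extends toward position 1, primer B toward position 169), so the primers never converge on a shared product.

No product — the primers' 3' ends point away from each other.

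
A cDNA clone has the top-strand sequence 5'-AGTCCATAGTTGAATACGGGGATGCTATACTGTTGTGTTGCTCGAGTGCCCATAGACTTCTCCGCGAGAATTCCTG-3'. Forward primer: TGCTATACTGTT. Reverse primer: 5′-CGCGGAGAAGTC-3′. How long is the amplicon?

The forward primer matches the template at positions 23–34.
Reverse complement of the reverse primer: GACTTCTCCGCG. This occurs on the top strand at positions 55–66.
Amplicon spans positions 23–66: 44 bp.

44 bp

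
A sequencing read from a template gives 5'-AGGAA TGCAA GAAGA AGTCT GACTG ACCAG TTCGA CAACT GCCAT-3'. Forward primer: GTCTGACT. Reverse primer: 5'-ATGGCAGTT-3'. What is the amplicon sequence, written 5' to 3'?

The forward primer matches the template at positions 17–24.
The reverse primer's reverse complement is AACTGCCAT, which matches the template at positions 37–45.
The product is the template from position 17 through 45 (29 bp).

5'-GTCTGACTGACCAGTTCGACAACTGCCAT-3'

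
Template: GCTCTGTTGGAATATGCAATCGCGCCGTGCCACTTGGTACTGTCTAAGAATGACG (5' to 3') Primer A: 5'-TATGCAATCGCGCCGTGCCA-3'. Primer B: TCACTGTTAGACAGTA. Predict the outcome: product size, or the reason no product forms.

Primer B (TCACTGTTAGACAGTA) does not match the top strand, and its reverse complement TACTGTCTAACAGTGA does not match either.
With no annealing site for primer B, no amplification occurs.

No product — primer B has no binding site in the template.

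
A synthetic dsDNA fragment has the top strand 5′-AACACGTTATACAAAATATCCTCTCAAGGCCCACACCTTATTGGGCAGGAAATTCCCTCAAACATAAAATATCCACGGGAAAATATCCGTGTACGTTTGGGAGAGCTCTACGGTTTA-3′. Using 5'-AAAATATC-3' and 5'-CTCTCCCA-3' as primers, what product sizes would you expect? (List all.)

The forward primer AAAATATC matches the top strand at positions 13–20, 66–73, 80–87.
The reverse primer's reverse complement is TGGGAGAG, matching at positions 98–105.
Each forward site pairs with the reverse site to give a product ending at position 105: sizes 93, 40, 26 bp.

93 bp, 40 bp, 26 bp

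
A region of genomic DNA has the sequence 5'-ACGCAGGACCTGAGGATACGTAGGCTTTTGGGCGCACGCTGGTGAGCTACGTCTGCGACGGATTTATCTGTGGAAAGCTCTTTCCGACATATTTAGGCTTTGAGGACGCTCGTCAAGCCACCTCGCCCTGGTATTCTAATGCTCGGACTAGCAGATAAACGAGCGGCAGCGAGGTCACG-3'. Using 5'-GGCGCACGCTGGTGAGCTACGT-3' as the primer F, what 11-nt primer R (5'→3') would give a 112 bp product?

5'-GCATTAGAATA-3'

The forward primer binds at positions 31–52, so a 112 bp product ends at position 31 + 112 − 1 = 142.
The reverse primer anneals to the top strand over positions 132–142, i.e. to TATTCTAATGC.
Its sequence written 5'→3' is the reverse complement: GCATTAGAATA.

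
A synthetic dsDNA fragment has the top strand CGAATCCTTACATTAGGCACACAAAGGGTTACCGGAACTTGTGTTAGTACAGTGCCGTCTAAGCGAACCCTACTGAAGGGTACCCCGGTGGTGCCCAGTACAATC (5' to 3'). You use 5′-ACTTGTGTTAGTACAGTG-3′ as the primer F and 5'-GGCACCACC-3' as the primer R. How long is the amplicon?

The forward primer matches the template at positions 37–54.
The reverse primer's reverse complement is GGTGGTGCC, which matches the template at positions 87–95.
Product length = (reverse-primer end) − (forward-primer start) + 1 = 95 − 37 + 1 = 59 bp.

59 bp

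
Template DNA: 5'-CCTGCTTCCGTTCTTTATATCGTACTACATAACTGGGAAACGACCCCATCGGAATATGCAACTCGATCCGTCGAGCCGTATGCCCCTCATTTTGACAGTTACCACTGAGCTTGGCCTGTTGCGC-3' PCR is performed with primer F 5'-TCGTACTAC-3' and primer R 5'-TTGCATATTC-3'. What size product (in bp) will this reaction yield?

42 bp

Forward primer TCGTACTAC is found on the top strand at positions 20–28.
The reverse primer's reverse complement is GAATATGCAA, which matches the template at positions 52–61.
Amplicon spans positions 20–61: 42 bp.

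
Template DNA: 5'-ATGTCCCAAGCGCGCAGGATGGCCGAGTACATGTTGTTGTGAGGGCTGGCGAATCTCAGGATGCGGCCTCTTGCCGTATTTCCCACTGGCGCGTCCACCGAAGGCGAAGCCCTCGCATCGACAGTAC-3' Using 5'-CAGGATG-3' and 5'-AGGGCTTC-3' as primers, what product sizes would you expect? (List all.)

99 bp, 57 bp

The forward primer CAGGATG matches the top strand at positions 15–21, 57–63.
The reverse primer's reverse complement is GAAGCCCT, matching at positions 106–113.
Each forward site pairs with the reverse site to give a product ending at position 113: sizes 99, 57 bp.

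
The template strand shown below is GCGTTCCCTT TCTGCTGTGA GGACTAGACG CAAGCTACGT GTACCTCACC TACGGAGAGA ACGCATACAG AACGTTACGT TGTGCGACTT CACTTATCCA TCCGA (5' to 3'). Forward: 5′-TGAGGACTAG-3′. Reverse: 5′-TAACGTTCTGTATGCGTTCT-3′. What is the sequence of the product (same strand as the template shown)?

5'-TGAGGACTAGACGCAAGCTACGTGTACCTCACCTACGGAGAGAACGCATACAGAACGTTA-3'

Forward primer TGAGGACTAG is found on the top strand at positions 18–27.
Reverse complement of the reverse primer: AGAACGCATACAGAACGTTA. This occurs on the top strand at positions 58–77.
The product is the template from position 18 through 77 (60 bp).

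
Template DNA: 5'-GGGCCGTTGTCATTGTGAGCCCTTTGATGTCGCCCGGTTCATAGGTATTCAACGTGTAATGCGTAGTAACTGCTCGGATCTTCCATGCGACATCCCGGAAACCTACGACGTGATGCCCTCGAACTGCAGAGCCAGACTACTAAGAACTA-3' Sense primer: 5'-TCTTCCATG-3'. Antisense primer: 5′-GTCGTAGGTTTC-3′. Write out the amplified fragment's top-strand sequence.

The forward primer matches the template at positions 79–87.
The reverse primer's reverse complement is GAAACCTACGAC, which matches the template at positions 98–109.
The product is the template from position 79 through 109 (31 bp).

5'-TCTTCCATGCGACATCCCGGAAACCTACGAC-3'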